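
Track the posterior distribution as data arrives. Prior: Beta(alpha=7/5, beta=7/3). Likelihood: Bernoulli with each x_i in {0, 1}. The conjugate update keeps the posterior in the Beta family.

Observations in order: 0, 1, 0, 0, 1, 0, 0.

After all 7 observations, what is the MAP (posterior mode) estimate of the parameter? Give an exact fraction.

obs 1: x=0 → posterior Beta(7/5, 10/3)
obs 2: x=1 → posterior Beta(12/5, 10/3)
obs 3: x=0 → posterior Beta(12/5, 13/3)
obs 4: x=0 → posterior Beta(12/5, 16/3)
obs 5: x=1 → posterior Beta(17/5, 16/3)
obs 6: x=0 → posterior Beta(17/5, 19/3)
obs 7: x=0 → posterior Beta(17/5, 22/3)

36/131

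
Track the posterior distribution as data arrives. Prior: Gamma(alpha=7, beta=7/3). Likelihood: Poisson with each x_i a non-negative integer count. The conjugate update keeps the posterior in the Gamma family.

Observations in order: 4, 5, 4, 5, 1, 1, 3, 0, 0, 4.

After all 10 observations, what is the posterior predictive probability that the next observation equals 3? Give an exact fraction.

obs 1: x=4 → posterior Gamma(11, 10/3)
obs 2: x=5 → posterior Gamma(16, 13/3)
obs 3: x=4 → posterior Gamma(20, 16/3)
obs 4: x=5 → posterior Gamma(25, 19/3)
obs 5: x=1 → posterior Gamma(26, 22/3)
obs 6: x=1 → posterior Gamma(27, 25/3)
obs 7: x=3 → posterior Gamma(30, 28/3)
obs 8: x=0 → posterior Gamma(30, 31/3)
obs 9: x=0 → posterior Gamma(30, 34/3)
obs 10: x=4 → posterior Gamma(34, 37/3)

2008586773512764383714706408286060722320928096018110525071/9444732965739290427392000000000000000000000000000000000000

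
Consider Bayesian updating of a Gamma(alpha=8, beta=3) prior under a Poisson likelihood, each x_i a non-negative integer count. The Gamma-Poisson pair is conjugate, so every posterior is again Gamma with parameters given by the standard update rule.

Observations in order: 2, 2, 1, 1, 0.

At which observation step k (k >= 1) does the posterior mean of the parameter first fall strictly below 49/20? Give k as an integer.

k = 2

obs 1: x=2 → posterior Gamma(10, 4)
obs 2: x=2 → posterior Gamma(12, 5)
obs 3: x=1 → posterior Gamma(13, 6)
obs 4: x=1 → posterior Gamma(14, 7)
obs 5: x=0 → posterior Gamma(14, 8)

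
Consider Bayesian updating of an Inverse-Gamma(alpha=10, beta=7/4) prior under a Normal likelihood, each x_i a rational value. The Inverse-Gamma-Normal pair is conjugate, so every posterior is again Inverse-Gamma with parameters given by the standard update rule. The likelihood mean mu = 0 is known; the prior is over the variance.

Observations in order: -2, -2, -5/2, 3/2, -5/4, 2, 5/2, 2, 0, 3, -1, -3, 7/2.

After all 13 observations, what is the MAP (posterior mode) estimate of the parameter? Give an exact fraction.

1073/560

obs 1: x=-2 → posterior Inverse-Gamma(21/2, 15/4)
obs 2: x=-2 → posterior Inverse-Gamma(11, 23/4)
obs 3: x=-5/2 → posterior Inverse-Gamma(23/2, 71/8)
obs 4: x=3/2 → posterior Inverse-Gamma(12, 10)
obs 5: x=-5/4 → posterior Inverse-Gamma(25/2, 345/32)
obs 6: x=2 → posterior Inverse-Gamma(13, 409/32)
obs 7: x=5/2 → posterior Inverse-Gamma(27/2, 509/32)
obs 8: x=2 → posterior Inverse-Gamma(14, 573/32)
obs 9: x=0 → posterior Inverse-Gamma(29/2, 573/32)
obs 10: x=3 → posterior Inverse-Gamma(15, 717/32)
obs 11: x=-1 → posterior Inverse-Gamma(31/2, 733/32)
obs 12: x=-3 → posterior Inverse-Gamma(16, 877/32)
obs 13: x=7/2 → posterior Inverse-Gamma(33/2, 1073/32)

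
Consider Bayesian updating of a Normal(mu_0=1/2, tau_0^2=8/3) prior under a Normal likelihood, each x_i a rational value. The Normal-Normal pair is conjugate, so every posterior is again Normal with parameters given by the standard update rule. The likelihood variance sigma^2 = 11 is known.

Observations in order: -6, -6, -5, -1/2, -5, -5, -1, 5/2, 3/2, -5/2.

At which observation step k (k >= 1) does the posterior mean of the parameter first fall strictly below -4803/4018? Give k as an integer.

obs 1: x=-6 → posterior Normal(-63/82, 88/41)
obs 2: x=-6 → posterior Normal(-159/98, 88/49)
obs 3: x=-5 → posterior Normal(-239/114, 88/57)
obs 4: x=-1/2 → posterior Normal(-19/10, 88/65)
obs 5: x=-5 → posterior Normal(-327/146, 88/73)
obs 6: x=-5 → posterior Normal(-407/162, 88/81)
obs 7: x=-1 → posterior Normal(-423/178, 88/89)
obs 8: x=5/2 → posterior Normal(-383/194, 88/97)
obs 9: x=3/2 → posterior Normal(-359/210, 88/105)
obs 10: x=-5/2 → posterior Normal(-399/226, 88/113)

k = 2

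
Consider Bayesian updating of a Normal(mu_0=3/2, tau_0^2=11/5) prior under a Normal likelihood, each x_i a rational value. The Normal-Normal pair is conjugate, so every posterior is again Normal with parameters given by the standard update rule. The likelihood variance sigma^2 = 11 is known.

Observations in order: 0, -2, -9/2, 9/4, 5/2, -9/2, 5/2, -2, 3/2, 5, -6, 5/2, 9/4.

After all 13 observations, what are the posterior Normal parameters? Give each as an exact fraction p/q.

obs 1: x=0 → posterior Normal(5/4, 11/6)
obs 2: x=-2 → posterior Normal(11/14, 11/7)
obs 3: x=-9/2 → posterior Normal(1/8, 11/8)
obs 4: x=9/4 → posterior Normal(13/36, 11/9)
obs 5: x=5/2 → posterior Normal(23/40, 11/10)
obs 6: x=-9/2 → posterior Normal(5/44, 1)
obs 7: x=5/2 → posterior Normal(5/16, 11/12)
obs 8: x=-2 → posterior Normal(7/52, 11/13)
obs 9: x=3/2 → posterior Normal(13/56, 11/14)
obs 10: x=5 → posterior Normal(11/20, 11/15)
obs 11: x=-6 → posterior Normal(9/64, 11/16)
obs 12: x=5/2 → posterior Normal(19/68, 11/17)
obs 13: x=9/4 → posterior Normal(7/18, 11/18)

mu_0=7/18, tau_0^2=11/18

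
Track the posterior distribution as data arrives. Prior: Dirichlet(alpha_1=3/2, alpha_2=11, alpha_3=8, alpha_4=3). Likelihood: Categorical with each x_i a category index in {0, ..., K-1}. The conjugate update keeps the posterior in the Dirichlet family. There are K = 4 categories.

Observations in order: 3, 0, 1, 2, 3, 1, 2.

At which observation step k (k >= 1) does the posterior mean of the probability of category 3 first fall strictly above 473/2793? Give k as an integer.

k = 5

obs 1: x=3 → posterior Dirichlet(3/2, 11, 8, 4)
obs 2: x=0 → posterior Dirichlet(5/2, 11, 8, 4)
obs 3: x=1 → posterior Dirichlet(5/2, 12, 8, 4)
obs 4: x=2 → posterior Dirichlet(5/2, 12, 9, 4)
obs 5: x=3 → posterior Dirichlet(5/2, 12, 9, 5)
obs 6: x=1 → posterior Dirichlet(5/2, 13, 9, 5)
obs 7: x=2 → posterior Dirichlet(5/2, 13, 10, 5)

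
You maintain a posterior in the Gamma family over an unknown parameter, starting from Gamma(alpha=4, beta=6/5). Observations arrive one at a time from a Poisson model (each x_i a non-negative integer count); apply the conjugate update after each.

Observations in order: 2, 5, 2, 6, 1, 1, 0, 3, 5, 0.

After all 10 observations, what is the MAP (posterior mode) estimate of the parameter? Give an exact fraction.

5/2

obs 1: x=2 → posterior Gamma(6, 11/5)
obs 2: x=5 → posterior Gamma(11, 16/5)
obs 3: x=2 → posterior Gamma(13, 21/5)
obs 4: x=6 → posterior Gamma(19, 26/5)
obs 5: x=1 → posterior Gamma(20, 31/5)
obs 6: x=1 → posterior Gamma(21, 36/5)
obs 7: x=0 → posterior Gamma(21, 41/5)
obs 8: x=3 → posterior Gamma(24, 46/5)
obs 9: x=5 → posterior Gamma(29, 51/5)
obs 10: x=0 → posterior Gamma(29, 56/5)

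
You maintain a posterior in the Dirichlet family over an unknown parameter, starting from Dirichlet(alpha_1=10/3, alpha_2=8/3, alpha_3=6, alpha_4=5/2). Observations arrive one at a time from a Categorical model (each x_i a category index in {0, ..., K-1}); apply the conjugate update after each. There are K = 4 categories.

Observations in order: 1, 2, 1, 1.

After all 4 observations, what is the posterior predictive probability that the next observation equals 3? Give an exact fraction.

5/37

obs 1: x=1 → posterior Dirichlet(10/3, 11/3, 6, 5/2)
obs 2: x=2 → posterior Dirichlet(10/3, 11/3, 7, 5/2)
obs 3: x=1 → posterior Dirichlet(10/3, 14/3, 7, 5/2)
obs 4: x=1 → posterior Dirichlet(10/3, 17/3, 7, 5/2)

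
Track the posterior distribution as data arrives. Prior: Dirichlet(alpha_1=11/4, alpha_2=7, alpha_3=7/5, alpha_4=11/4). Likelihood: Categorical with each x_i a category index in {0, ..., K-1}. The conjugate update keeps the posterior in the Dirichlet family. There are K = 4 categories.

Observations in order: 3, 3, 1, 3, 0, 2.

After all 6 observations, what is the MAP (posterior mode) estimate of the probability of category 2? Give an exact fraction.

obs 1: x=3 → posterior Dirichlet(11/4, 7, 7/5, 15/4)
obs 2: x=3 → posterior Dirichlet(11/4, 7, 7/5, 19/4)
obs 3: x=1 → posterior Dirichlet(11/4, 8, 7/5, 19/4)
obs 4: x=3 → posterior Dirichlet(11/4, 8, 7/5, 23/4)
obs 5: x=0 → posterior Dirichlet(15/4, 8, 7/5, 23/4)
obs 6: x=2 → posterior Dirichlet(15/4, 8, 12/5, 23/4)

14/159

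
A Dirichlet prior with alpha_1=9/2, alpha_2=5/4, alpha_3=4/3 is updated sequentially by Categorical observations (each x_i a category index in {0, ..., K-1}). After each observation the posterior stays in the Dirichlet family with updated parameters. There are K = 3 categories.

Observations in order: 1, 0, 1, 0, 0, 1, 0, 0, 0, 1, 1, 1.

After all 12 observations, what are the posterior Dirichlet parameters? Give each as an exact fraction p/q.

obs 1: x=1 → posterior Dirichlet(9/2, 9/4, 4/3)
obs 2: x=0 → posterior Dirichlet(11/2, 9/4, 4/3)
obs 3: x=1 → posterior Dirichlet(11/2, 13/4, 4/3)
obs 4: x=0 → posterior Dirichlet(13/2, 13/4, 4/3)
obs 5: x=0 → posterior Dirichlet(15/2, 13/4, 4/3)
obs 6: x=1 → posterior Dirichlet(15/2, 17/4, 4/3)
obs 7: x=0 → posterior Dirichlet(17/2, 17/4, 4/3)
obs 8: x=0 → posterior Dirichlet(19/2, 17/4, 4/3)
obs 9: x=0 → posterior Dirichlet(21/2, 17/4, 4/3)
obs 10: x=1 → posterior Dirichlet(21/2, 21/4, 4/3)
obs 11: x=1 → posterior Dirichlet(21/2, 25/4, 4/3)
obs 12: x=1 → posterior Dirichlet(21/2, 29/4, 4/3)

alpha_1=21/2, alpha_2=29/4, alpha_3=4/3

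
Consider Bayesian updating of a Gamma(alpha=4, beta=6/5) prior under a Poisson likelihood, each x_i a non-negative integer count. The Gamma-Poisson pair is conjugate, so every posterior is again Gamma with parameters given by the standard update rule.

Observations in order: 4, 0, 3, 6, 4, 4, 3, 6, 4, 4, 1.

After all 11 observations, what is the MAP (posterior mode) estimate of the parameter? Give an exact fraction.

210/61

obs 1: x=4 → posterior Gamma(8, 11/5)
obs 2: x=0 → posterior Gamma(8, 16/5)
obs 3: x=3 → posterior Gamma(11, 21/5)
obs 4: x=6 → posterior Gamma(17, 26/5)
obs 5: x=4 → posterior Gamma(21, 31/5)
obs 6: x=4 → posterior Gamma(25, 36/5)
obs 7: x=3 → posterior Gamma(28, 41/5)
obs 8: x=6 → posterior Gamma(34, 46/5)
obs 9: x=4 → posterior Gamma(38, 51/5)
obs 10: x=4 → posterior Gamma(42, 56/5)
obs 11: x=1 → posterior Gamma(43, 61/5)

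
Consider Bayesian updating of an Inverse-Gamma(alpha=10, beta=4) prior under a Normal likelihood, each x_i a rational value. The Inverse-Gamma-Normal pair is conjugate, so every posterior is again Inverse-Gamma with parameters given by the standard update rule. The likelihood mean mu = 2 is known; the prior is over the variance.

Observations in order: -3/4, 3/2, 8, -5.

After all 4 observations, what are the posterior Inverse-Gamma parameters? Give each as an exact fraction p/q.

obs 1: x=-3/4 → posterior Inverse-Gamma(21/2, 249/32)
obs 2: x=3/2 → posterior Inverse-Gamma(11, 253/32)
obs 3: x=8 → posterior Inverse-Gamma(23/2, 829/32)
obs 4: x=-5 → posterior Inverse-Gamma(12, 1613/32)

alpha=12, beta=1613/32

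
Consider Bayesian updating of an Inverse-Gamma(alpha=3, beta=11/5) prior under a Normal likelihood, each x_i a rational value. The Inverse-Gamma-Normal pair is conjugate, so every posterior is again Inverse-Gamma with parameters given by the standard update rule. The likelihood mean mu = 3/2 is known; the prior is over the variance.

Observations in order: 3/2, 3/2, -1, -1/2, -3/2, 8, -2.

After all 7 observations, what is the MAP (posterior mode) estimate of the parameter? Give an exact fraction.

obs 1: x=3/2 → posterior Inverse-Gamma(7/2, 11/5)
obs 2: x=3/2 → posterior Inverse-Gamma(4, 11/5)
obs 3: x=-1 → posterior Inverse-Gamma(9/2, 213/40)
obs 4: x=-1/2 → posterior Inverse-Gamma(5, 293/40)
obs 5: x=-3/2 → posterior Inverse-Gamma(11/2, 473/40)
obs 6: x=8 → posterior Inverse-Gamma(6, 659/20)
obs 7: x=-2 → posterior Inverse-Gamma(13/2, 1563/40)

521/100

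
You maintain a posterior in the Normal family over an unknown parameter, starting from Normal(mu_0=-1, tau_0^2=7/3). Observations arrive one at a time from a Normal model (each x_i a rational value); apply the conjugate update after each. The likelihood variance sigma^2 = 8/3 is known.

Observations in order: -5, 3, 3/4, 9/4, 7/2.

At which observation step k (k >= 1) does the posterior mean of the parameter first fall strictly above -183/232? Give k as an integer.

obs 1: x=-5 → posterior Normal(-43/15, 56/45)
obs 2: x=3 → posterior Normal(-1, 28/33)
obs 3: x=3/4 → posterior Normal(-67/116, 56/87)
obs 4: x=9/4 → posterior Normal(-1/36, 14/27)
obs 5: x=7/2 → posterior Normal(47/86, 56/129)

k = 3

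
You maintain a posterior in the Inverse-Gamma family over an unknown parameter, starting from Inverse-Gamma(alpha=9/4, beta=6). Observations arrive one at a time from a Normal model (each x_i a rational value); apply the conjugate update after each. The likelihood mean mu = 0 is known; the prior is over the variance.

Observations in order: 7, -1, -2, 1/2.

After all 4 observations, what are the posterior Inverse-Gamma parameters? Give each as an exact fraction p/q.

obs 1: x=7 → posterior Inverse-Gamma(11/4, 61/2)
obs 2: x=-1 → posterior Inverse-Gamma(13/4, 31)
obs 3: x=-2 → posterior Inverse-Gamma(15/4, 33)
obs 4: x=1/2 → posterior Inverse-Gamma(17/4, 265/8)

alpha=17/4, beta=265/8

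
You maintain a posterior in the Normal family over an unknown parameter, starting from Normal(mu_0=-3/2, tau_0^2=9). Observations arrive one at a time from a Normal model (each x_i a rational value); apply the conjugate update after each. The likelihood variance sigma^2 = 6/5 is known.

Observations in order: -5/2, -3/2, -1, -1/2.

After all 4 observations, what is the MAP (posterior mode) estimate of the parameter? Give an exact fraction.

obs 1: x=-5/2 → posterior Normal(-81/34, 18/17)
obs 2: x=-3/2 → posterior Normal(-63/32, 9/16)
obs 3: x=-1 → posterior Normal(-78/47, 18/47)
obs 4: x=-1/2 → posterior Normal(-171/124, 9/31)

-171/124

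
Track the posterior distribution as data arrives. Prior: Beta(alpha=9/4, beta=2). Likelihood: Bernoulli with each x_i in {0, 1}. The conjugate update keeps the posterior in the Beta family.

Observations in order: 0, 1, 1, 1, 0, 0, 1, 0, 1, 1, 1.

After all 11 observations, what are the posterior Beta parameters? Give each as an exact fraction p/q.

alpha=37/4, beta=6

obs 1: x=0 → posterior Beta(9/4, 3)
obs 2: x=1 → posterior Beta(13/4, 3)
obs 3: x=1 → posterior Beta(17/4, 3)
obs 4: x=1 → posterior Beta(21/4, 3)
obs 5: x=0 → posterior Beta(21/4, 4)
obs 6: x=0 → posterior Beta(21/4, 5)
obs 7: x=1 → posterior Beta(25/4, 5)
obs 8: x=0 → posterior Beta(25/4, 6)
obs 9: x=1 → posterior Beta(29/4, 6)
obs 10: x=1 → posterior Beta(33/4, 6)
obs 11: x=1 → posterior Beta(37/4, 6)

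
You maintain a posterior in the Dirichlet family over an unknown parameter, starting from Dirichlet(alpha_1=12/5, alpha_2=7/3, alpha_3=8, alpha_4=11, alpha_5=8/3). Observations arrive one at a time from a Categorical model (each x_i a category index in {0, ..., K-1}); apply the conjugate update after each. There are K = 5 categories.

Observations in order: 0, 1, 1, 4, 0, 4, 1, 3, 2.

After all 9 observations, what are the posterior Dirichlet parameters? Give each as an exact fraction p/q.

alpha_1=22/5, alpha_2=16/3, alpha_3=9, alpha_4=12, alpha_5=14/3

obs 1: x=0 → posterior Dirichlet(17/5, 7/3, 8, 11, 8/3)
obs 2: x=1 → posterior Dirichlet(17/5, 10/3, 8, 11, 8/3)
obs 3: x=1 → posterior Dirichlet(17/5, 13/3, 8, 11, 8/3)
obs 4: x=4 → posterior Dirichlet(17/5, 13/3, 8, 11, 11/3)
obs 5: x=0 → posterior Dirichlet(22/5, 13/3, 8, 11, 11/3)
obs 6: x=4 → posterior Dirichlet(22/5, 13/3, 8, 11, 14/3)
obs 7: x=1 → posterior Dirichlet(22/5, 16/3, 8, 11, 14/3)
obs 8: x=3 → posterior Dirichlet(22/5, 16/3, 8, 12, 14/3)
obs 9: x=2 → posterior Dirichlet(22/5, 16/3, 9, 12, 14/3)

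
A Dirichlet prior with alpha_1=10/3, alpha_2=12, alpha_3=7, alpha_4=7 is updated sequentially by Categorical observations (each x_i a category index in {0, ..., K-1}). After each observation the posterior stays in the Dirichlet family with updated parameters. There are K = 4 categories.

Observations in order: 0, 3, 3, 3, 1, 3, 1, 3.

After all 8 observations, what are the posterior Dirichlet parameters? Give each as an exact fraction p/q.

obs 1: x=0 → posterior Dirichlet(13/3, 12, 7, 7)
obs 2: x=3 → posterior Dirichlet(13/3, 12, 7, 8)
obs 3: x=3 → posterior Dirichlet(13/3, 12, 7, 9)
obs 4: x=3 → posterior Dirichlet(13/3, 12, 7, 10)
obs 5: x=1 → posterior Dirichlet(13/3, 13, 7, 10)
obs 6: x=3 → posterior Dirichlet(13/3, 13, 7, 11)
obs 7: x=1 → posterior Dirichlet(13/3, 14, 7, 11)
obs 8: x=3 → posterior Dirichlet(13/3, 14, 7, 12)

alpha_1=13/3, alpha_2=14, alpha_3=7, alpha_4=12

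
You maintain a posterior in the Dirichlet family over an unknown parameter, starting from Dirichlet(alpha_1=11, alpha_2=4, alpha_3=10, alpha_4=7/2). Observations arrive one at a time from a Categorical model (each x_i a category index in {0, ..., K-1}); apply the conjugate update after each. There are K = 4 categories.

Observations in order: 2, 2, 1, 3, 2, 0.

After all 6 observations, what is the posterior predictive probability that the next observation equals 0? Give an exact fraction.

8/23

obs 1: x=2 → posterior Dirichlet(11, 4, 11, 7/2)
obs 2: x=2 → posterior Dirichlet(11, 4, 12, 7/2)
obs 3: x=1 → posterior Dirichlet(11, 5, 12, 7/2)
obs 4: x=3 → posterior Dirichlet(11, 5, 12, 9/2)
obs 5: x=2 → posterior Dirichlet(11, 5, 13, 9/2)
obs 6: x=0 → posterior Dirichlet(12, 5, 13, 9/2)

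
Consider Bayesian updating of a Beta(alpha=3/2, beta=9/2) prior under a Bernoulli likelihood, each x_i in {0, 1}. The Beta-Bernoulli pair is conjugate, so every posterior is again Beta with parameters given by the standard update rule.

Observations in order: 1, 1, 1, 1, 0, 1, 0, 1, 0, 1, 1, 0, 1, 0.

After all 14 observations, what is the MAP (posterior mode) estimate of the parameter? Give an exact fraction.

19/36

obs 1: x=1 → posterior Beta(5/2, 9/2)
obs 2: x=1 → posterior Beta(7/2, 9/2)
obs 3: x=1 → posterior Beta(9/2, 9/2)
obs 4: x=1 → posterior Beta(11/2, 9/2)
obs 5: x=0 → posterior Beta(11/2, 11/2)
obs 6: x=1 → posterior Beta(13/2, 11/2)
obs 7: x=0 → posterior Beta(13/2, 13/2)
obs 8: x=1 → posterior Beta(15/2, 13/2)
obs 9: x=0 → posterior Beta(15/2, 15/2)
obs 10: x=1 → posterior Beta(17/2, 15/2)
obs 11: x=1 → posterior Beta(19/2, 15/2)
obs 12: x=0 → posterior Beta(19/2, 17/2)
obs 13: x=1 → posterior Beta(21/2, 17/2)
obs 14: x=0 → posterior Beta(21/2, 19/2)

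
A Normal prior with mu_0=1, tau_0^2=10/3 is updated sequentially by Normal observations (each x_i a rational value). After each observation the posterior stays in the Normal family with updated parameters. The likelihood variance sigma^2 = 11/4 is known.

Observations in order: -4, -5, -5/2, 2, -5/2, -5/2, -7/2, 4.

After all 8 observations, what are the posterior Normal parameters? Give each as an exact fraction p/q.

obs 1: x=-4 → posterior Normal(-127/73, 110/73)
obs 2: x=-5 → posterior Normal(-327/113, 110/113)
obs 3: x=-5/2 → posterior Normal(-427/153, 110/153)
obs 4: x=2 → posterior Normal(-347/193, 110/193)
obs 5: x=-5/2 → posterior Normal(-447/233, 110/233)
obs 6: x=-5/2 → posterior Normal(-547/273, 110/273)
obs 7: x=-7/2 → posterior Normal(-687/313, 110/313)
obs 8: x=4 → posterior Normal(-527/353, 110/353)

mu_0=-527/353, tau_0^2=110/353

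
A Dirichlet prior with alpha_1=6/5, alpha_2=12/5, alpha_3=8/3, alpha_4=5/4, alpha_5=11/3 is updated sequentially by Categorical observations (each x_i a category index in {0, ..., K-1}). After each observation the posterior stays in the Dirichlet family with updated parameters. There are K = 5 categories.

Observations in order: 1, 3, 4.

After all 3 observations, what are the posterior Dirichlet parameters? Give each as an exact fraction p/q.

alpha_1=6/5, alpha_2=17/5, alpha_3=8/3, alpha_4=9/4, alpha_5=14/3

obs 1: x=1 → posterior Dirichlet(6/5, 17/5, 8/3, 5/4, 11/3)
obs 2: x=3 → posterior Dirichlet(6/5, 17/5, 8/3, 9/4, 11/3)
obs 3: x=4 → posterior Dirichlet(6/5, 17/5, 8/3, 9/4, 14/3)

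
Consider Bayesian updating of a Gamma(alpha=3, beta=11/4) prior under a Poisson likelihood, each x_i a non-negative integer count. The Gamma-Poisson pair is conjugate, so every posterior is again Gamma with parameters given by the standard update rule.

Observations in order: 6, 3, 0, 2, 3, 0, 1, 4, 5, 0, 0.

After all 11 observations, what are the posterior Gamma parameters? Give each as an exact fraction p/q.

obs 1: x=6 → posterior Gamma(9, 15/4)
obs 2: x=3 → posterior Gamma(12, 19/4)
obs 3: x=0 → posterior Gamma(12, 23/4)
obs 4: x=2 → posterior Gamma(14, 27/4)
obs 5: x=3 → posterior Gamma(17, 31/4)
obs 6: x=0 → posterior Gamma(17, 35/4)
obs 7: x=1 → posterior Gamma(18, 39/4)
obs 8: x=4 → posterior Gamma(22, 43/4)
obs 9: x=5 → posterior Gamma(27, 47/4)
obs 10: x=0 → posterior Gamma(27, 51/4)
obs 11: x=0 → posterior Gamma(27, 55/4)

alpha=27, beta=55/4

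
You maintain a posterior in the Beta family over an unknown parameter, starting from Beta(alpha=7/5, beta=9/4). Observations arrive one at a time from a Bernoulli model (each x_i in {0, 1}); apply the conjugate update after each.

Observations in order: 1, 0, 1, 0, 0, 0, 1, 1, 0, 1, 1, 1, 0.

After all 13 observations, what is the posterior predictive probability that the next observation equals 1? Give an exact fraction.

56/111

obs 1: x=1 → posterior Beta(12/5, 9/4)
obs 2: x=0 → posterior Beta(12/5, 13/4)
obs 3: x=1 → posterior Beta(17/5, 13/4)
obs 4: x=0 → posterior Beta(17/5, 17/4)
obs 5: x=0 → posterior Beta(17/5, 21/4)
obs 6: x=0 → posterior Beta(17/5, 25/4)
obs 7: x=1 → posterior Beta(22/5, 25/4)
obs 8: x=1 → posterior Beta(27/5, 25/4)
obs 9: x=0 → posterior Beta(27/5, 29/4)
obs 10: x=1 → posterior Beta(32/5, 29/4)
obs 11: x=1 → posterior Beta(37/5, 29/4)
obs 12: x=1 → posterior Beta(42/5, 29/4)
obs 13: x=0 → posterior Beta(42/5, 33/4)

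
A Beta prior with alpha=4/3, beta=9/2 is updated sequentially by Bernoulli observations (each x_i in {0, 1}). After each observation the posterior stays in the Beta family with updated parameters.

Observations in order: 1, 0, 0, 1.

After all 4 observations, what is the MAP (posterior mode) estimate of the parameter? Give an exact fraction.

obs 1: x=1 → posterior Beta(7/3, 9/2)
obs 2: x=0 → posterior Beta(7/3, 11/2)
obs 3: x=0 → posterior Beta(7/3, 13/2)
obs 4: x=1 → posterior Beta(10/3, 13/2)

14/47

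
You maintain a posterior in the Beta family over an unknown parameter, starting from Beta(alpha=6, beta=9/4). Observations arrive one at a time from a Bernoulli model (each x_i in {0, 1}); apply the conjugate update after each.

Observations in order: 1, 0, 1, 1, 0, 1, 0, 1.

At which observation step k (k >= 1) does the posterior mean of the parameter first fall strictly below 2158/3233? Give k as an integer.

k = 7

obs 1: x=1 → posterior Beta(7, 9/4)
obs 2: x=0 → posterior Beta(7, 13/4)
obs 3: x=1 → posterior Beta(8, 13/4)
obs 4: x=1 → posterior Beta(9, 13/4)
obs 5: x=0 → posterior Beta(9, 17/4)
obs 6: x=1 → posterior Beta(10, 17/4)
obs 7: x=0 → posterior Beta(10, 21/4)
obs 8: x=1 → posterior Beta(11, 21/4)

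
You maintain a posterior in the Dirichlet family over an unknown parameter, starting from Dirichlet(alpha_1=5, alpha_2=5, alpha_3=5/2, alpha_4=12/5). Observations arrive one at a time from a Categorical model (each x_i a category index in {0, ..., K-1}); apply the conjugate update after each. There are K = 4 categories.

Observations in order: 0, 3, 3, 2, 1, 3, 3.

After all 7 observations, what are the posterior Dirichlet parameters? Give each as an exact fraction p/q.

alpha_1=6, alpha_2=6, alpha_3=7/2, alpha_4=32/5

obs 1: x=0 → posterior Dirichlet(6, 5, 5/2, 12/5)
obs 2: x=3 → posterior Dirichlet(6, 5, 5/2, 17/5)
obs 3: x=3 → posterior Dirichlet(6, 5, 5/2, 22/5)
obs 4: x=2 → posterior Dirichlet(6, 5, 7/2, 22/5)
obs 5: x=1 → posterior Dirichlet(6, 6, 7/2, 22/5)
obs 6: x=3 → posterior Dirichlet(6, 6, 7/2, 27/5)
obs 7: x=3 → posterior Dirichlet(6, 6, 7/2, 32/5)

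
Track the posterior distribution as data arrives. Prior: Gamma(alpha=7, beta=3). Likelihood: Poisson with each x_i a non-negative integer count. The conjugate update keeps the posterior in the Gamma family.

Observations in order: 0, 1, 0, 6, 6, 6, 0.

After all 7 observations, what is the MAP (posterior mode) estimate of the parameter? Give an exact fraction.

5/2

obs 1: x=0 → posterior Gamma(7, 4)
obs 2: x=1 → posterior Gamma(8, 5)
obs 3: x=0 → posterior Gamma(8, 6)
obs 4: x=6 → posterior Gamma(14, 7)
obs 5: x=6 → posterior Gamma(20, 8)
obs 6: x=6 → posterior Gamma(26, 9)
obs 7: x=0 → posterior Gamma(26, 10)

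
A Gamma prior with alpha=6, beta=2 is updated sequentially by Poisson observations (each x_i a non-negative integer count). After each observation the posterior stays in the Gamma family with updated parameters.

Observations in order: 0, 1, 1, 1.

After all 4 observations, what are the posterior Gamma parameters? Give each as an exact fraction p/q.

alpha=9, beta=6

obs 1: x=0 → posterior Gamma(6, 3)
obs 2: x=1 → posterior Gamma(7, 4)
obs 3: x=1 → posterior Gamma(8, 5)
obs 4: x=1 → posterior Gamma(9, 6)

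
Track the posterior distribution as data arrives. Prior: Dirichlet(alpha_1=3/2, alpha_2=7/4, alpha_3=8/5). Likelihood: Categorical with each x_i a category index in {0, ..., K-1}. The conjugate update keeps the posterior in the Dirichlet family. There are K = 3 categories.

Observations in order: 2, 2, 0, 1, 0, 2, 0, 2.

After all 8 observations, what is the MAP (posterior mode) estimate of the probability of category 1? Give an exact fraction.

35/197

obs 1: x=2 → posterior Dirichlet(3/2, 7/4, 13/5)
obs 2: x=2 → posterior Dirichlet(3/2, 7/4, 18/5)
obs 3: x=0 → posterior Dirichlet(5/2, 7/4, 18/5)
obs 4: x=1 → posterior Dirichlet(5/2, 11/4, 18/5)
obs 5: x=0 → posterior Dirichlet(7/2, 11/4, 18/5)
obs 6: x=2 → posterior Dirichlet(7/2, 11/4, 23/5)
obs 7: x=0 → posterior Dirichlet(9/2, 11/4, 23/5)
obs 8: x=2 → posterior Dirichlet(9/2, 11/4, 28/5)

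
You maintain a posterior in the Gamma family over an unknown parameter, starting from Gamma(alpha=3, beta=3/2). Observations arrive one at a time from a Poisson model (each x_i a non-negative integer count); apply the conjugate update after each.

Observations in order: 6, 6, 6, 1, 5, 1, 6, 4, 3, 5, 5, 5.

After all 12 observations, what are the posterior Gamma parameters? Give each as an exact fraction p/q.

alpha=56, beta=27/2

obs 1: x=6 → posterior Gamma(9, 5/2)
obs 2: x=6 → posterior Gamma(15, 7/2)
obs 3: x=6 → posterior Gamma(21, 9/2)
obs 4: x=1 → posterior Gamma(22, 11/2)
obs 5: x=5 → posterior Gamma(27, 13/2)
obs 6: x=1 → posterior Gamma(28, 15/2)
obs 7: x=6 → posterior Gamma(34, 17/2)
obs 8: x=4 → posterior Gamma(38, 19/2)
obs 9: x=3 → posterior Gamma(41, 21/2)
obs 10: x=5 → posterior Gamma(46, 23/2)
obs 11: x=5 → posterior Gamma(51, 25/2)
obs 12: x=5 → posterior Gamma(56, 27/2)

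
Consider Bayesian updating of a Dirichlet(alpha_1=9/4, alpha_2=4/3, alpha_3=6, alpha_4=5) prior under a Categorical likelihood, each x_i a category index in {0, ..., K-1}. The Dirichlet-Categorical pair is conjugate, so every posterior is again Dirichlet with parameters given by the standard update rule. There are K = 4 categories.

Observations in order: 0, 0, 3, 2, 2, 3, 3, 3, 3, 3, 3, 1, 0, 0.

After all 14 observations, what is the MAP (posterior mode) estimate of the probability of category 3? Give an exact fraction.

obs 1: x=0 → posterior Dirichlet(13/4, 4/3, 6, 5)
obs 2: x=0 → posterior Dirichlet(17/4, 4/3, 6, 5)
obs 3: x=3 → posterior Dirichlet(17/4, 4/3, 6, 6)
obs 4: x=2 → posterior Dirichlet(17/4, 4/3, 7, 6)
obs 5: x=2 → posterior Dirichlet(17/4, 4/3, 8, 6)
obs 6: x=3 → posterior Dirichlet(17/4, 4/3, 8, 7)
obs 7: x=3 → posterior Dirichlet(17/4, 4/3, 8, 8)
obs 8: x=3 → posterior Dirichlet(17/4, 4/3, 8, 9)
obs 9: x=3 → posterior Dirichlet(17/4, 4/3, 8, 10)
obs 10: x=3 → posterior Dirichlet(17/4, 4/3, 8, 11)
obs 11: x=3 → posterior Dirichlet(17/4, 4/3, 8, 12)
obs 12: x=1 → posterior Dirichlet(17/4, 7/3, 8, 12)
obs 13: x=0 → posterior Dirichlet(21/4, 7/3, 8, 12)
obs 14: x=0 → posterior Dirichlet(25/4, 7/3, 8, 12)

132/295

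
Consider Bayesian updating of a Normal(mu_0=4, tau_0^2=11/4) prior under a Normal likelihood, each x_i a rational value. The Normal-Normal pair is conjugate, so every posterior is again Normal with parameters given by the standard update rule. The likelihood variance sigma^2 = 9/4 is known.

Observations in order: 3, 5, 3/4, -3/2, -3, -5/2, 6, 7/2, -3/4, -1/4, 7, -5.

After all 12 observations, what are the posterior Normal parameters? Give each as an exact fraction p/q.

mu_0=683/564, tau_0^2=33/188

obs 1: x=3 → posterior Normal(69/20, 99/80)
obs 2: x=5 → posterior Normal(4, 99/124)
obs 3: x=3/4 → posterior Normal(529/168, 33/56)
obs 4: x=-3/2 → posterior Normal(463/212, 99/212)
obs 5: x=-3 → posterior Normal(331/256, 99/256)
obs 6: x=-5/2 → posterior Normal(221/300, 33/100)
obs 7: x=6 → posterior Normal(485/344, 99/344)
obs 8: x=7/2 → posterior Normal(639/388, 99/388)
obs 9: x=-3/4 → posterior Normal(101/72, 11/48)
obs 10: x=-1/4 → posterior Normal(5/4, 99/476)
obs 11: x=7 → posterior Normal(903/520, 99/520)
obs 12: x=-5 → posterior Normal(683/564, 33/188)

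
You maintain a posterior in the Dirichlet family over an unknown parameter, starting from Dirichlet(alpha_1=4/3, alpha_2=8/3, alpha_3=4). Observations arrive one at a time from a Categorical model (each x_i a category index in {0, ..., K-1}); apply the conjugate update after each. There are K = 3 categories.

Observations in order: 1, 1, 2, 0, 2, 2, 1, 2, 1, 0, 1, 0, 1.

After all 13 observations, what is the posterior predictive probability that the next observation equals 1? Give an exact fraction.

obs 1: x=1 → posterior Dirichlet(4/3, 11/3, 4)
obs 2: x=1 → posterior Dirichlet(4/3, 14/3, 4)
obs 3: x=2 → posterior Dirichlet(4/3, 14/3, 5)
obs 4: x=0 → posterior Dirichlet(7/3, 14/3, 5)
obs 5: x=2 → posterior Dirichlet(7/3, 14/3, 6)
obs 6: x=2 → posterior Dirichlet(7/3, 14/3, 7)
obs 7: x=1 → posterior Dirichlet(7/3, 17/3, 7)
obs 8: x=2 → posterior Dirichlet(7/3, 17/3, 8)
obs 9: x=1 → posterior Dirichlet(7/3, 20/3, 8)
obs 10: x=0 → posterior Dirichlet(10/3, 20/3, 8)
obs 11: x=1 → posterior Dirichlet(10/3, 23/3, 8)
obs 12: x=0 → posterior Dirichlet(13/3, 23/3, 8)
obs 13: x=1 → posterior Dirichlet(13/3, 26/3, 8)

26/63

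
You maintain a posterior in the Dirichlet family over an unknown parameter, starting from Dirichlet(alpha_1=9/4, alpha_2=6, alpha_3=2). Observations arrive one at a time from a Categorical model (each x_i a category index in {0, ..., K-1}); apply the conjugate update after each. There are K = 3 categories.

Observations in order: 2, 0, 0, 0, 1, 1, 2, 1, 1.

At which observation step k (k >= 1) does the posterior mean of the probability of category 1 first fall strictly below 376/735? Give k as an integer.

k = 2

obs 1: x=2 → posterior Dirichlet(9/4, 6, 3)
obs 2: x=0 → posterior Dirichlet(13/4, 6, 3)
obs 3: x=0 → posterior Dirichlet(17/4, 6, 3)
obs 4: x=0 → posterior Dirichlet(21/4, 6, 3)
obs 5: x=1 → posterior Dirichlet(21/4, 7, 3)
obs 6: x=1 → posterior Dirichlet(21/4, 8, 3)
obs 7: x=2 → posterior Dirichlet(21/4, 8, 4)
obs 8: x=1 → posterior Dirichlet(21/4, 9, 4)
obs 9: x=1 → posterior Dirichlet(21/4, 10, 4)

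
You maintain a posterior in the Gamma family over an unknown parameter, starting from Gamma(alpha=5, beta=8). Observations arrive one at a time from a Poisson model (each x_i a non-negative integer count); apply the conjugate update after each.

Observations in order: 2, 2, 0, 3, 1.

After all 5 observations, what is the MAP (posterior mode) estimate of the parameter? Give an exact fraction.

obs 1: x=2 → posterior Gamma(7, 9)
obs 2: x=2 → posterior Gamma(9, 10)
obs 3: x=0 → posterior Gamma(9, 11)
obs 4: x=3 → posterior Gamma(12, 12)
obs 5: x=1 → posterior Gamma(13, 13)

12/13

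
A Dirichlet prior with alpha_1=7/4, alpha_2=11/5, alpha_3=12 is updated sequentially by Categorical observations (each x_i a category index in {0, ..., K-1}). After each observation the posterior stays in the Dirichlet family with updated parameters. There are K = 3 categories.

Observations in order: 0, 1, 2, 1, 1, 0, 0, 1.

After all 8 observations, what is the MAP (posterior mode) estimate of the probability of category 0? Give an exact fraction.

75/419

obs 1: x=0 → posterior Dirichlet(11/4, 11/5, 12)
obs 2: x=1 → posterior Dirichlet(11/4, 16/5, 12)
obs 3: x=2 → posterior Dirichlet(11/4, 16/5, 13)
obs 4: x=1 → posterior Dirichlet(11/4, 21/5, 13)
obs 5: x=1 → posterior Dirichlet(11/4, 26/5, 13)
obs 6: x=0 → posterior Dirichlet(15/4, 26/5, 13)
obs 7: x=0 → posterior Dirichlet(19/4, 26/5, 13)
obs 8: x=1 → posterior Dirichlet(19/4, 31/5, 13)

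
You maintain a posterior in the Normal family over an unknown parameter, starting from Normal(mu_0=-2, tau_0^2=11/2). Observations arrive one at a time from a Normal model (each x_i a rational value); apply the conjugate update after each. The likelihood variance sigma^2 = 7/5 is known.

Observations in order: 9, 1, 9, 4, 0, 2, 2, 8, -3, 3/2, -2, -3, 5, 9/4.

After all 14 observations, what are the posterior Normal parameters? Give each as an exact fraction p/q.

mu_0=7753/3136, tau_0^2=11/112

obs 1: x=9 → posterior Normal(467/69, 77/69)
obs 2: x=1 → posterior Normal(261/62, 77/124)
obs 3: x=9 → posterior Normal(1017/179, 77/179)
obs 4: x=4 → posterior Normal(1237/234, 77/234)
obs 5: x=0 → posterior Normal(1237/289, 77/289)
obs 6: x=2 → posterior Normal(1347/344, 77/344)
obs 7: x=2 → posterior Normal(1457/399, 11/57)
obs 8: x=8 → posterior Normal(1897/454, 77/454)
obs 9: x=-3 → posterior Normal(1732/509, 77/509)
obs 10: x=3/2 → posterior Normal(3629/1128, 77/564)
obs 11: x=-2 → posterior Normal(3409/1238, 77/619)
obs 12: x=-3 → posterior Normal(3079/1348, 77/674)
obs 13: x=5 → posterior Normal(3629/1458, 77/729)
obs 14: x=9/4 → posterior Normal(7753/3136, 11/112)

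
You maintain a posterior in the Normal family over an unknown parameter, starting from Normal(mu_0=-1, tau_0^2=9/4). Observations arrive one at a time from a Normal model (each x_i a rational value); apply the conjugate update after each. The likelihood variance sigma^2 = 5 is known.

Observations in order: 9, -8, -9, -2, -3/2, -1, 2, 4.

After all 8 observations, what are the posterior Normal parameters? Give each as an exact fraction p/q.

mu_0=-157/184, tau_0^2=45/92

obs 1: x=9 → posterior Normal(61/29, 45/29)
obs 2: x=-8 → posterior Normal(-11/38, 45/38)
obs 3: x=-9 → posterior Normal(-92/47, 45/47)
obs 4: x=-2 → posterior Normal(-55/28, 45/56)
obs 5: x=-3/2 → posterior Normal(-19/10, 9/13)
obs 6: x=-1 → posterior Normal(-265/148, 45/74)
obs 7: x=2 → posterior Normal(-229/166, 45/83)
obs 8: x=4 → posterior Normal(-157/184, 45/92)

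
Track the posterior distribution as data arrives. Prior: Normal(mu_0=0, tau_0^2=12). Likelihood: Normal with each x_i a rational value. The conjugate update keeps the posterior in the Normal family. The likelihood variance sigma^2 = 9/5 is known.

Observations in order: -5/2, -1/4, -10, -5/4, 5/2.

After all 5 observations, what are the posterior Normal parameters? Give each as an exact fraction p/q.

obs 1: x=-5/2 → posterior Normal(-50/23, 36/23)
obs 2: x=-1/4 → posterior Normal(-55/43, 36/43)
obs 3: x=-10 → posterior Normal(-85/21, 4/7)
obs 4: x=-5/4 → posterior Normal(-280/83, 36/83)
obs 5: x=5/2 → posterior Normal(-230/103, 36/103)

mu_0=-230/103, tau_0^2=36/103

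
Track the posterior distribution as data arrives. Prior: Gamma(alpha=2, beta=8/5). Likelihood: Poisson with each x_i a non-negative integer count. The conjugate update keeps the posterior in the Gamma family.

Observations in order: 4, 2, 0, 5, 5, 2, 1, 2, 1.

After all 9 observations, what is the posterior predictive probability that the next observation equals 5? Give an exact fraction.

9265013424301605622727959357804408825408290890625/172314500847178888104595429253746557813985919369216

obs 1: x=4 → posterior Gamma(6, 13/5)
obs 2: x=2 → posterior Gamma(8, 18/5)
obs 3: x=0 → posterior Gamma(8, 23/5)
obs 4: x=5 → posterior Gamma(13, 28/5)
obs 5: x=5 → posterior Gamma(18, 33/5)
obs 6: x=2 → posterior Gamma(20, 38/5)
obs 7: x=1 → posterior Gamma(21, 43/5)
obs 8: x=2 → posterior Gamma(23, 48/5)
obs 9: x=1 → posterior Gamma(24, 53/5)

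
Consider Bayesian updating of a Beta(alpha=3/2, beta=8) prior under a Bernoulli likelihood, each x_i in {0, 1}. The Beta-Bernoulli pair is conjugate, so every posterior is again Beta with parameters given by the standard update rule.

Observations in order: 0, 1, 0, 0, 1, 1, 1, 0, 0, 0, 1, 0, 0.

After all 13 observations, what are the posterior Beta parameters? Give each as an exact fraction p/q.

alpha=13/2, beta=16

obs 1: x=0 → posterior Beta(3/2, 9)
obs 2: x=1 → posterior Beta(5/2, 9)
obs 3: x=0 → posterior Beta(5/2, 10)
obs 4: x=0 → posterior Beta(5/2, 11)
obs 5: x=1 → posterior Beta(7/2, 11)
obs 6: x=1 → posterior Beta(9/2, 11)
obs 7: x=1 → posterior Beta(11/2, 11)
obs 8: x=0 → posterior Beta(11/2, 12)
obs 9: x=0 → posterior Beta(11/2, 13)
obs 10: x=0 → posterior Beta(11/2, 14)
obs 11: x=1 → posterior Beta(13/2, 14)
obs 12: x=0 → posterior Beta(13/2, 15)
obs 13: x=0 → posterior Beta(13/2, 16)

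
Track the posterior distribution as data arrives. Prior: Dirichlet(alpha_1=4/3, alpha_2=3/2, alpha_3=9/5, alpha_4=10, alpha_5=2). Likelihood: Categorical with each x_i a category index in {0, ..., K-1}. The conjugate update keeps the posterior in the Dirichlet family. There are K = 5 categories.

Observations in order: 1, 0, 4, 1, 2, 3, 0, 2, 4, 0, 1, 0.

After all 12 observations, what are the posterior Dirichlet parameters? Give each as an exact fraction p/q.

alpha_1=16/3, alpha_2=9/2, alpha_3=19/5, alpha_4=11, alpha_5=4

obs 1: x=1 → posterior Dirichlet(4/3, 5/2, 9/5, 10, 2)
obs 2: x=0 → posterior Dirichlet(7/3, 5/2, 9/5, 10, 2)
obs 3: x=4 → posterior Dirichlet(7/3, 5/2, 9/5, 10, 3)
obs 4: x=1 → posterior Dirichlet(7/3, 7/2, 9/5, 10, 3)
obs 5: x=2 → posterior Dirichlet(7/3, 7/2, 14/5, 10, 3)
obs 6: x=3 → posterior Dirichlet(7/3, 7/2, 14/5, 11, 3)
obs 7: x=0 → posterior Dirichlet(10/3, 7/2, 14/5, 11, 3)
obs 8: x=2 → posterior Dirichlet(10/3, 7/2, 19/5, 11, 3)
obs 9: x=4 → posterior Dirichlet(10/3, 7/2, 19/5, 11, 4)
obs 10: x=0 → posterior Dirichlet(13/3, 7/2, 19/5, 11, 4)
obs 11: x=1 → posterior Dirichlet(13/3, 9/2, 19/5, 11, 4)
obs 12: x=0 → posterior Dirichlet(16/3, 9/2, 19/5, 11, 4)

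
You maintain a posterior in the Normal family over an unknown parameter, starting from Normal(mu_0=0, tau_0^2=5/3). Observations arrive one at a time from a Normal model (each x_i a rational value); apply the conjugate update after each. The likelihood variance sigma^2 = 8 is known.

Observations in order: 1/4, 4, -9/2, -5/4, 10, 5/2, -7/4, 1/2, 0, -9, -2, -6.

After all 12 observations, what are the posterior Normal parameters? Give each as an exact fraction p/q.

mu_0=-145/336, tau_0^2=10/21

obs 1: x=1/4 → posterior Normal(5/116, 40/29)
obs 2: x=4 → posterior Normal(5/8, 20/17)
obs 3: x=-9/2 → posterior Normal(-5/156, 40/39)
obs 4: x=-5/4 → posterior Normal(-15/88, 10/11)
obs 5: x=10 → posterior Normal(85/98, 40/49)
obs 6: x=5/2 → posterior Normal(55/54, 20/27)
obs 7: x=-7/4 → posterior Normal(185/236, 40/59)
obs 8: x=1/2 → posterior Normal(195/256, 5/8)
obs 9: x=0 → posterior Normal(65/92, 40/69)
obs 10: x=-9 → posterior Normal(15/296, 20/37)
obs 11: x=-2 → posterior Normal(-25/316, 40/79)
obs 12: x=-6 → posterior Normal(-145/336, 10/21)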